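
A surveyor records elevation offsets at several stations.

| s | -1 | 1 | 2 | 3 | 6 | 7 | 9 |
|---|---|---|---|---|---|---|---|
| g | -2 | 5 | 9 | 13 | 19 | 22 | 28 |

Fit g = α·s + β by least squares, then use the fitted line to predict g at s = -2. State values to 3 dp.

Entries of MᵀM: Σs·s = 181, Σs = 27, Σ1 = 7.
For Mᵀg: Σs·g = 584, Σg = 94.
So MᵀM·[α, β]ᵀ = Mᵀg: [[181, 27]; [27, 7]]·[α, β]ᵀ = [584, 94]ᵀ.
Eliminating β: 7·(row 1) − 27·(row 2) gives 538·α = 7·584 − 27·94 = 1550, so α = 775/269.
Then β = (94 − 27·(775/269))/7 = 623/269.
At s = -2: ĝ = (775/269)·(-2) + (623/269)·(1) = -927/269.

ĝ = -3.446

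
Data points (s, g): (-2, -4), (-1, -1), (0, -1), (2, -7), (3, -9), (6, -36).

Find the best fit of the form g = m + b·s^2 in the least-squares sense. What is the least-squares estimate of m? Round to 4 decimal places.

Entries of AᵀA: Σ1 = 6, Σs^2 = 54, Σs^2·s^2 = 1410.
Right-hand side: Σg = -58, Σs^2·g = -1422.
Δ = 6·1410 − 54² = 5544.
m = ((-58)·1410 − 54·(-1422))/5544 = -208/231; b = (6·(-1422) − 54·(-58))/5544 = -75/77.

m = -0.9004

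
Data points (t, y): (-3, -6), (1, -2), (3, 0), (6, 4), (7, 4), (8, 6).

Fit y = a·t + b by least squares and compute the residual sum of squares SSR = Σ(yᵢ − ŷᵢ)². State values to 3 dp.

SSR = 0.824

Compute the Gram sums: Σt·t = 168, Σt = 22, Σ1 = 6.
And Σt·y = 116, Σy = 6.
Eliminating b: 6·(row 1) − 22·(row 2) gives 524·a = 6·116 − 22·6 = 564, so a = 141/131.
Then b = (6 − 22·(141/131))/6 = -386/131.
Residuals: 23/131, -17/131, -37/131, 64/131, -77/131, 44/131; SSR = 108/131.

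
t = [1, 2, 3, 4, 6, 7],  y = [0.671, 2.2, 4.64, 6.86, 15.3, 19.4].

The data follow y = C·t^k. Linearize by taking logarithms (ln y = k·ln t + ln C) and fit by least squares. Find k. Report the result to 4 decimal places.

Linearized form: ln y = k·ln t + ln C. From the 6 transformed points,
AᵀA = [[10.6062, 6.9157]; [6.9157, 6]], rhs = [15.5600, 9.5430]ᵀ  (here Σln t = 6.9157, Σ(ln t)² = 10.6062, Σln y = 9.5430, Σln t·ln y = 15.5600).
Δ = 10.6062·6 − (6.9157)² = 15.8099; k = (15.5600·6 − 6.9157·9.5430)/15.8099 = 1.73076, ln C = (10.6062·9.5430 − 6.9157·15.5600)/15.8099 = -0.40440.

k = 1.7308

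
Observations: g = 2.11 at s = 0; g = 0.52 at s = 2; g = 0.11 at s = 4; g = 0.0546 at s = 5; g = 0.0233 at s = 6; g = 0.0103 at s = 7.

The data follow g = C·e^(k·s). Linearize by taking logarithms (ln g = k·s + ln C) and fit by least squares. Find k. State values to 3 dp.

k = -0.760

Taking logs, ln g = k·s + ln C, so regress ln g on s.
Σs = 24.0000, Σ(s)² = 130.0000, Σln g = -13.3571, Σs·ln g = -79.2607.
Equations: 130.0000·k + 24.0000·ln C = -79.2607;  24.0000·k + 6·ln C = -13.3571.
Δ = 130.0000·6 − (24.0000)² = 204.0000; k = (-79.2607·6 − 24.0000·-13.3571)/204.0000 = -0.75977, ln C = (130.0000·-13.3571 − 24.0000·-79.2607)/204.0000 = 0.81287.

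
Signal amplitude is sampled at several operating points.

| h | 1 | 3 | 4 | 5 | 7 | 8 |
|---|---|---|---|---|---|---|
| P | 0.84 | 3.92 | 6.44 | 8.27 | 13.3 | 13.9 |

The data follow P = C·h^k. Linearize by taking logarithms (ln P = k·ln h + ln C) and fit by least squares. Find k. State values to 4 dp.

k = 1.3850

Taking logs, ln P = k·ln h + ln C, so regress ln P on ln h.
Σln h = 8.1197, Σ(ln h)² = 13.8297, Σln P = 10.3866, Σln h·ln P = 17.9914.
Equations: 13.8297·k + 8.1197·ln C = 17.9914;  8.1197·k + 6·ln C = 10.3866.
Δ = 13.8297·6 − (8.1197)² = 17.0487; k = (17.9914·6 − 8.1197·10.3866)/17.0487 = 1.38501, ln C = (13.8297·10.3866 − 8.1197·17.9914)/17.0487 = -0.14322.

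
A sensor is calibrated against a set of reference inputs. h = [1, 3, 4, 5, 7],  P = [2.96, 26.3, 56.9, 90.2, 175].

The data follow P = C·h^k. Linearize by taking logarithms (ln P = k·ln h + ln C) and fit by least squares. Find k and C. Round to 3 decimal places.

With ln Pᵢ as the transformed response and ln hᵢ as the regressor:
Σln h = 6.0403, Σ(ln h)² = 9.5056, Σln P = 18.0629, Σln h·ln P = 26.4904.
Equations: 9.5056·k + 6.0403·ln C = 26.4904;  6.0403·k + 5·ln C = 18.0629.
Solving (det = 11.0434): k = 2.11415, ln C = 1.05857, so C = exp(1.05857) = 2.88224.

k = 2.114, C = 2.882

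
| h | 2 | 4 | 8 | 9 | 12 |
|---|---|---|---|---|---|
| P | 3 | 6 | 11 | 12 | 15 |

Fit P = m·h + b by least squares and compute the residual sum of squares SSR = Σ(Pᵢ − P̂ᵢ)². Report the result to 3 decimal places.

Normal-equation sums: Σh·h = 309, Σh = 35, Σ1 = 5.
Right-hand side: Σh·P = 406, ΣP = 47.
AᵀA·[m, b]ᵀ = AᵀP becomes [[309, 35]; [35, 5]]·[m, b]ᵀ = [406, 47]ᵀ.
Eliminating b: 5·(row 1) − 35·(row 2) gives 320·m = 5·406 − 35·47 = 385, so m = 77/64.
Then b = (47 − 35·(77/64))/5 = 313/320.
Residuals: -123/320, 67/320, 127/320, 31/160, -133/320; SSR = 179/320.

SSR = 0.559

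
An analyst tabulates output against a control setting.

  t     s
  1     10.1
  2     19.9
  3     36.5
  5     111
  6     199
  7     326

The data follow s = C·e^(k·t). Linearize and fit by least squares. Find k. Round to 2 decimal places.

Taking logs, ln s = k·t + ln C, so regress ln s on t.
Σt = 24.0000, Σ(t)² = 124.0000, Σln s = 24.6903, Σt·ln s = 114.9017.
Normal system: [[124.0000, 24.0000]; [24.0000, 6]]·[k, ln C]ᵀ = [114.9017, 24.6903]ᵀ.
Δ = 124.0000·6 − (24.0000)² = 168.0000; k = (114.9017·6 − 24.0000·24.6903)/168.0000 = 0.57645, ln C = (124.0000·24.6903 − 24.0000·114.9017)/168.0000 = 1.80927.

k = 0.58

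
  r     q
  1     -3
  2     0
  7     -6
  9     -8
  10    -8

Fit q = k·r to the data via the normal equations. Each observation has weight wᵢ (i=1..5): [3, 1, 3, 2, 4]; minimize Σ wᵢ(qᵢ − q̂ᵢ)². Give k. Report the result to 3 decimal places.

k = -0.837

Forming XᵀWX = [[716]] and XᵀWq = [-599]ᵀ gives XᵀWX·[k]ᵀ = XᵀWq.
k = (-599)/716 = -0.836592.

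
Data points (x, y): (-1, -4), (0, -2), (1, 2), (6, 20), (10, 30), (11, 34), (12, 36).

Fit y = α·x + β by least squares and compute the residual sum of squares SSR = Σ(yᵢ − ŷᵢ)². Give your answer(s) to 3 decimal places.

With design matrix M, MᵀM = [[403, 39]; [39, 7]] and Mᵀy = [1232, 116]ᵀ.
det = 403·7 − 39² = 1300.
α = (1232·7 − 39·116)/1300 = 41/13; β = (403·116 − 39·1232)/1300 = -1.
Residuals: 2/13, -1, -2/13, 27/13, -7/13, 4/13, -11/13; SSR = 84/13.

SSR = 6.462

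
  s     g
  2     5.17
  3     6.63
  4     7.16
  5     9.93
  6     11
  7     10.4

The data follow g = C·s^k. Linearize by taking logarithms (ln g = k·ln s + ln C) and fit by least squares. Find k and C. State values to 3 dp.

Linearized form: ln g = k·ln s + ln C. From the 6 transformed points,
Σln s = 8.5252, Σ(ln s)² = 13.1965, Σln g = 12.5382, Σln s·ln g = 18.4938.
Equations: 13.1965·k + 8.5252·ln C = 18.4938;  8.5252·k + 6·ln C = 12.5382.
Δ = 13.1965·6 − (8.5252)² = 6.5005; k = (18.4938·6 − 8.5252·12.5382)/6.5005 = 0.62643, ln C = (13.1965·12.5382 − 8.5252·18.4938)/6.5005 = 1.19963, so C = exp(1.19963) = 3.31890.

k = 0.626, C = 3.319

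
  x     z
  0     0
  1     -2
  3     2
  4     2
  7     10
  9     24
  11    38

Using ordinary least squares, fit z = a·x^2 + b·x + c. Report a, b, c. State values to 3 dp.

a = 0.429, b = -1.279, c = -0.020

Entries of MᵀM: Σx^2·x^2 = 23941, Σx^2·x = 2495, Σx^2 = 277, Σx·x = 277, Σx = 35, Σ1 = 7.
For Mᵀz: Σx^2·z = 7080, Σx·z = 716, Σz = 74.
So MᵀM·[a, b, c]ᵀ = Mᵀz: [[23941, 2495, 277]; [2495, 277, 35]; [277, 35, 7]]·[a, b, c]ᵀ = [7080, 716, 74]ᵀ.
Inverting the 3×3 Gram matrix, [a, b, c]ᵀ = [479/1116, -1427/1116, -11/558]ᵀ.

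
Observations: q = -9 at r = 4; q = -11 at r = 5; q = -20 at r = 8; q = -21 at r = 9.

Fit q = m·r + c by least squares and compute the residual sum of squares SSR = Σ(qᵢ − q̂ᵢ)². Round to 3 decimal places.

Forming XᵀX = [[186, 26]; [26, 4]] and Xᵀq = [-440, -61]ᵀ gives XᵀX·[m, c]ᵀ = Xᵀq.
Eliminating c: 4·(row 1) − 26·(row 2) gives 68·m = 4·(-440) − 26·(-61) = -174, so m = -87/34.
Then c = ((-61) − 26·(-87/34))/4 = 47/34.
Residuals: -5/34, 7/17, -31/34, 11/17; SSR = 49/34.

SSR = 1.441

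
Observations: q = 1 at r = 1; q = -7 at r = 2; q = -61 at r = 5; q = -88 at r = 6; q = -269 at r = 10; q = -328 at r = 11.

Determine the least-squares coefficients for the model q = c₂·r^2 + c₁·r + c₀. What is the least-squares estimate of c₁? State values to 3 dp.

c₁ = 2.852

Sums needed: Σr^2·r^2 = 26579, Σr^2·r = 2681, Σr^2 = 287, Σr·r = 287, Σr = 35, Σ1 = 6.
And Σr^2·q = -71308, Σr·q = -7144, Σq = -752.
MᵀM·[c₂, c₁, c₀]ᵀ = Mᵀq becomes [[26579, 2681, 287]; [2681, 287, 35]; [287, 35, 6]]·[c₂, c₁, c₀]ᵀ = [-71308, -7144, -752]ᵀ.
Inverting the 3×3 Gram matrix, [c₂, c₁, c₀]ᵀ = [-10781/3626, 10341/3626, 65/259]ᵀ.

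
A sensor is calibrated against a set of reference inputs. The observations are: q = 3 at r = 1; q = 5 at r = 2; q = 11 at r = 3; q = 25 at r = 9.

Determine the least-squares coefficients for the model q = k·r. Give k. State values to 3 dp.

Compute the Gram sums: Σr·r = 95.
Right-hand side: Σr·q = 271.
Normal equations: [[95]]·[k]ᵀ = [271]ᵀ.
Hence k = 271 / 95 ≈ 2.85263.

k = 2.853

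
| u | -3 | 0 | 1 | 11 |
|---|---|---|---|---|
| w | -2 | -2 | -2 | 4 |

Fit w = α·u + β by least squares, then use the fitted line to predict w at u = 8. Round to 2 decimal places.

With design matrix A, AᵀA = [[131, 9]; [9, 4]] and Aᵀw = [48, -2]ᵀ.
Eliminating β: 4·(row 1) − 9·(row 2) gives 443·α = 4·48 − 9·(-2) = 210, so α = 210/443.
Then β = ((-2) − 9·(210/443))/4 = -694/443.
At u = 8: ŵ = (210/443)·(8) + (-694/443)·(1) = 986/443.

ŵ = 2.23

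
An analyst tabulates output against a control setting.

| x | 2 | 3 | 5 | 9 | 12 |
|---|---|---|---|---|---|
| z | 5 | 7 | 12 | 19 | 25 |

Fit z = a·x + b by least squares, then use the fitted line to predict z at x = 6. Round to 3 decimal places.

ẑ = 13.203

Entries of MᵀM: Σx·x = 263, Σx = 31, Σ1 = 5.
Right-hand side: Σx·z = 562, Σz = 68.
Normal equations: [[263, 31]; [31, 5]]·[a, b]ᵀ = [562, 68]ᵀ.
Determinant 263·5 − 31² = 354.
a = (562·5 − 31·68)/354 = 117/59; b = (263·68 − 31·562)/354 = 77/59.
At x = 6: ẑ = (117/59)·(6) + (77/59)·(1) = 779/59.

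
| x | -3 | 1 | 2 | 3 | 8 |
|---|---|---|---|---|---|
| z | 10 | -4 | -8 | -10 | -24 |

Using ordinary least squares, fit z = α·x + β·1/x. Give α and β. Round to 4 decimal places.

From the data, Σx·x = 87, Σx·1/x = 5, Σ1/x·1/x = 857/576.
For Mᵀz: Σx·z = -272, Σ1/x·z = -53/3.
So MᵀM·[α, β]ᵀ = Mᵀz: [[87, 5]; [5, 857/576]]·[α, β]ᵀ = [-272, -53/3]ᵀ.
Determinant 87·(857/576) − 5² = 20053/192.
α = ((-272)·(857/576) − 5·(-53/3))/(20053/192) = -182224/60159; β = (87·(-53/3) − 5·(-272))/(20053/192) = -33984/20053.

α = -3.0290, β = -1.6947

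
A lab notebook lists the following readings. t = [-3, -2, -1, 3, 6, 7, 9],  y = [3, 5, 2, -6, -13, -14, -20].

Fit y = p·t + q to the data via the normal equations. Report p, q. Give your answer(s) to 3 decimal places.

p = -2.025, q = -0.647

Normal-equation sums: Σt·t = 189, Σt = 19, Σ1 = 7.
And Σt·y = -395, Σy = -43.
Δ = 189·7 − 19² = 962.
p = ((-395)·7 − 19·(-43))/962 = -974/481; q = (189·(-43) − 19·(-395))/962 = -311/481.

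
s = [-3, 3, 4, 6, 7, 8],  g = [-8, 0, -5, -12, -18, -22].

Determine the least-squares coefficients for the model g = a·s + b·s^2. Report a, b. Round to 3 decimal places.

a = 1.044, b = -0.494

With design matrix A, AᵀA = [[183, 1135]; [1135, 8211]] and Aᵀg = [-370, -2874]ᵀ.
Δ = 183·8211 − 1135² = 214388.
a = ((-370)·8211 − 1135·(-2874))/214388 = 55980/53597; b = (183·(-2874) − 1135·(-370))/214388 = -26498/53597.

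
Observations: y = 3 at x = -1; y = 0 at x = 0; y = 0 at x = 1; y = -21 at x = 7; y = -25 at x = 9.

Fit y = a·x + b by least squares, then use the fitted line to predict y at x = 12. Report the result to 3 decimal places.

ŷ = -34.455

Setting ∂/∂a … = 0 gives: 132·a + 16·b = -375;  16·a + 5·b = -43.
(Σx·x = 132, Σx = 16, Σ1 = 5, Σx·y = -375, Σy = -43.)
Eliminating b: 5·(row 1) − 16·(row 2) gives 404·a = 5·(-375) − 16·(-43) = -1187, so a = -1187/404.
Then b = ((-43) − 16·(-1187/404))/5 = 81/101.
At x = 12: ŷ = (-1187/404)·(12) + (81/101)·(1) = -3480/101.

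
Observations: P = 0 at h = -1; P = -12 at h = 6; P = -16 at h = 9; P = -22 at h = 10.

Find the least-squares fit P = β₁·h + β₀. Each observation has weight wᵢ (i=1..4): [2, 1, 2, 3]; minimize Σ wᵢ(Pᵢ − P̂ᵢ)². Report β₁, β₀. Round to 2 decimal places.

From the data, Σwᵢ·h·h = 500, Σwᵢ·h = 52, Σwᵢ·1 = 8.
And Σwᵢ·h·P = -1020, Σwᵢ·P = -110.
Eliminating β₀: 8·(row 1) − 52·(row 2) gives 1296·β₁ = 8·(-1020) − 52·(-110) = -2440, so β₁ = -305/162.
Then β₀ = ((-110) − 52·(-305/162))/8 = -245/162.

β₁ = -1.88, β₀ = -1.51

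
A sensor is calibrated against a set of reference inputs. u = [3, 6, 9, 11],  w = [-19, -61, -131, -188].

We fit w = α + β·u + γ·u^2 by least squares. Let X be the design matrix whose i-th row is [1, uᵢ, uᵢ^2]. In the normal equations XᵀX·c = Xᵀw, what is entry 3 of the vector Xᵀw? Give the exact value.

Entry 3 ↔ basis u^2, so (Xᵀw)_{3} = Σᵢ (u^2)·wᵢ = (9)·(-19) + (36)·(-61) + (81)·(-131) + (121)·(-188) = -35726.

-35726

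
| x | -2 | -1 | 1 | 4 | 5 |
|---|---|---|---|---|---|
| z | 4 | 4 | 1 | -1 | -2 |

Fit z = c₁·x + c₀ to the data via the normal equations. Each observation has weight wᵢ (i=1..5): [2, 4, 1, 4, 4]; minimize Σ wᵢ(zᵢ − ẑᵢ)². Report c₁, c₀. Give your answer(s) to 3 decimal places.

The normal system AᵀWA·[c₁, c₀]ᵀ = AᵀWz is [[177, 29]; [29, 15]]·[c₁, c₀]ᵀ = [-87, 13]ᵀ.
Determinant 177·15 − 29² = 1814.
c₁ = ((-87)·15 − 29·13)/1814 = -841/907; c₀ = (177·13 − 29·(-87))/1814 = 2412/907.

c₁ = -0.927, c₀ = 2.659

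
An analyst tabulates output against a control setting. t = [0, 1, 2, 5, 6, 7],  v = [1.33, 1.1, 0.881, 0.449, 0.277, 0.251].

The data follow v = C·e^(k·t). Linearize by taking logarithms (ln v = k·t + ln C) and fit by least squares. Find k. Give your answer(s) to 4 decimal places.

k = -0.2481

With ln vᵢ as the transformed response and tᵢ as the regressor:
XᵀX = [[115.0000, 21.0000]; [21.0000, 6]], rhs = [-21.5403, -3.2130]ᵀ  (here Σt = 21.0000, Σ(t)² = 115.0000, Σln v = -3.2130, Σt·ln v = -21.5403).
Δ = 115.0000·6 − (21.0000)² = 249.0000; k = (-21.5403·6 − 21.0000·-3.2130)/249.0000 = -0.24807, ln C = (115.0000·-3.2130 − 21.0000·-21.5403)/249.0000 = 0.33274.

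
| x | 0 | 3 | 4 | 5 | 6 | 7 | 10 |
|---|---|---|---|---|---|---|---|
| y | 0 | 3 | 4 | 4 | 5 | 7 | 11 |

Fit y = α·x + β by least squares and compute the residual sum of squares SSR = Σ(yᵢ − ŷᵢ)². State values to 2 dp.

The normal equations are: 235·α + 35·β = 234;  35·α + 7·β = 34.
(Σx·x = 235, Σx = 35, Σ1 = 7, Σx·y = 234, Σy = 34.)
det = 235·7 − 35² = 420.
α = (234·7 − 35·34)/420 = 16/15; β = (235·34 − 35·234)/420 = -10/21.
Residuals: 10/21, 29/105, 22/105, -6/7, -97/105, 1/105, 17/21; SSR = 272/105.

SSR = 2.59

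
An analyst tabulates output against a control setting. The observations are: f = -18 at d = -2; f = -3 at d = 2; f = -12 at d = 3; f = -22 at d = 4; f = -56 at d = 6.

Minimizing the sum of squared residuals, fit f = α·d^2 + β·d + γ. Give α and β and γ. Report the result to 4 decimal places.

α = -2.0604, β = 3.4520, γ = -2.7413

Entries of XᵀX: Σd^2·d^2 = 1665, Σd^2·d = 307, Σd^2 = 69, Σd·d = 69, Σd = 13, Σ1 = 5.
And Σd^2·f = -2560, Σd·f = -430, Σf = -111.
XᵀX·[α, β, γ]ᵀ = Xᵀf becomes [[1665, 307, 69]; [307, 69, 13]; [69, 13, 5]]·[α, β, γ]ᵀ = [-2560, -430, -111]ᵀ.
Inverting the 3×3 Gram matrix, [α, β, γ]ᵀ = [-375/182, 6911/2002, -392/143]ᵀ.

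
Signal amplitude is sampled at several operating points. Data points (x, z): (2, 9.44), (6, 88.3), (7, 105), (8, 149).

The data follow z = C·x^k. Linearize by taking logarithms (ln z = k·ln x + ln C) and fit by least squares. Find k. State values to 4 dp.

With ln zᵢ as the transformed response and ln xᵢ as the regressor:
AᵀA = [[11.8015, 6.5103]; [6.5103, 4]], rhs = [29.0461, 16.3836]ᵀ  (here Σln x = 6.5103, Σ(ln x)² = 11.8015, Σln z = 16.3836, Σln x·ln z = 29.0461).
Solving (det = 4.8225): k = 1.97467, ln C = 0.88200.

k = 1.9747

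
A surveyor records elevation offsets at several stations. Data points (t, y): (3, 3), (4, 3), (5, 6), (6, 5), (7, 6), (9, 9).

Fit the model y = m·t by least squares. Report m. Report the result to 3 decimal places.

Entries of XᵀX: Σt·t = 216.
For Xᵀy: Σt·y = 204.
XᵀX·[m]ᵀ = Xᵀy becomes [[216]]·[m]ᵀ = [204]ᵀ.
Hence m = 204 / 216 ≈ 0.944444.

m = 0.944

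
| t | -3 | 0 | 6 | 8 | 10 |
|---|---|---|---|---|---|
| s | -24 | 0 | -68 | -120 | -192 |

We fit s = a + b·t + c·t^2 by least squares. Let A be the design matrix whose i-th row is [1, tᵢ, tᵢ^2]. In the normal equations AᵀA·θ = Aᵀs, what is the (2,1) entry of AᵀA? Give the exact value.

Row 2 ↔ basis t, column 1 ↔ basis 1, so (AᵀA)_{2,1} = Σᵢ t = (-3)·(1) + (0)·(1) + (6)·(1) + (8)·(1) + (10)·(1) = 21.

21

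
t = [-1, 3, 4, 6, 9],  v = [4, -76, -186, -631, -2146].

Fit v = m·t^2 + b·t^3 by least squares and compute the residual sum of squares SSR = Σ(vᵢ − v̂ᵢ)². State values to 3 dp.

Forming XᵀX = [[8195, 68091]; [68091, 582923]] and Xᵀv = [-200198, -1714690]ᵀ gives XᵀX·[m, b]ᵀ = Xᵀv.
Determinant 8195·582923 − 68091² = 140669704.
m = ((-200198)·582923 − 68091·(-1714690))/140669704 = 13734509/35167426; b = (8195·(-1714690) − 68091·(-200198))/140669704 = -105050633/35167426.
Residuals: 1563183/2511959, 20016067/17583713, -18826434/17583713, 417757/2511959, 60016/17583713; SSR = 50237751/17583713.

SSR = 2.857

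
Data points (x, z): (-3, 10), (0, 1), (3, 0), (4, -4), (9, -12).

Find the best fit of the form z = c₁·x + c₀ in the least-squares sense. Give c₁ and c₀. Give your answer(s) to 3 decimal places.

c₁ = -1.736, c₀ = 3.515

Compute the Gram sums: Σx·x = 115, Σx = 13, Σ1 = 5.
Right-hand side: Σx·z = -154, Σz = -5.
Normal equations: [[115, 13]; [13, 5]]·[c₁, c₀]ᵀ = [-154, -5]ᵀ.
Determinant 115·5 − 13² = 406.
c₁ = ((-154)·5 − 13·(-5))/406 = -705/406; c₀ = (115·(-5) − 13·(-154))/406 = 1427/406.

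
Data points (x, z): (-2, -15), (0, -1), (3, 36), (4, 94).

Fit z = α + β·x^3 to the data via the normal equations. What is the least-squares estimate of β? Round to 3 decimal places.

β = 1.498

From the data, Σ1 = 4, Σx^3 = 83, Σx^3·x^3 = 4889.
Right-hand side: Σz = 114, Σx^3·z = 7108.
So AᵀA·[α, β]ᵀ = Aᵀz: [[4, 83]; [83, 4889]]·[α, β]ᵀ = [114, 7108]ᵀ.
det = 4·4889 − 83² = 12667.
α = (114·4889 − 83·7108)/12667 = -32618/12667; β = (4·7108 − 83·114)/12667 = 18970/12667.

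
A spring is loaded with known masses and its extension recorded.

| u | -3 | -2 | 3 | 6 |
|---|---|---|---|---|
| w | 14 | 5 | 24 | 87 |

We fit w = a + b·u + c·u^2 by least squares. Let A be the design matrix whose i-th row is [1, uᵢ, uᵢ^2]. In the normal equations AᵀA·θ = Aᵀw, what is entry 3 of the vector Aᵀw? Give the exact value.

3494

Entry 3 ↔ basis u^2, so (Aᵀw)_{3} = Σᵢ (u^2)·wᵢ = (9)·(14) + (4)·(5) + (9)·(24) + (36)·(87) = 3494.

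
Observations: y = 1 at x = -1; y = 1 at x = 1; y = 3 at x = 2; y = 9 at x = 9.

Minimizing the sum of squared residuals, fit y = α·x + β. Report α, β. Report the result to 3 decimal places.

Forming AᵀA = [[87, 11]; [11, 4]] and Aᵀy = [87, 14]ᵀ gives AᵀA·[α, β]ᵀ = Aᵀy.
Eliminating β: 4·(row 1) − 11·(row 2) gives 227·α = 4·87 − 11·14 = 194, so α = 194/227.
Then β = (14 − 11·(194/227))/4 = 261/227.

α = 0.855, β = 1.150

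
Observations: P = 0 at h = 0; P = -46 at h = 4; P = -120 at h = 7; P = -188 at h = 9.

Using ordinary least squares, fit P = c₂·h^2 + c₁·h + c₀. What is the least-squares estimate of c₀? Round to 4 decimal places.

c₀ = 0.0064

XᵀX·[c₂, c₁, c₀]ᵀ = XᵀP reads: 9218·c₂ + 1136·c₁ + 146·c₀ = -21844;  1136·c₂ + 146·c₁ + 20·c₀ = -2716;  146·c₂ + 20·c₁ + 4·c₀ = -354.
Inverting the 3×3 Gram matrix, [c₂, c₁, c₀]ᵀ = [-4397/2343, -9376/2343, 5/781]ᵀ.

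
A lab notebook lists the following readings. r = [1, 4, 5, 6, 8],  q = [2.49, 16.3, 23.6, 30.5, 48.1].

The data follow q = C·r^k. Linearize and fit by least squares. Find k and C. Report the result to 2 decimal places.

Taking logs, ln q = k·ln r + ln C, so regress ln q on ln r.
Over the data: Σln r = 6.8669, Σ(ln r)² = 12.0466, Σln q = 14.1557, Σln r·ln q = 23.1352.
Normal system: [[12.0466, 6.8669]; [6.8669, 5]]·[k, ln C]ᵀ = [23.1352, 14.1557]ᵀ.
Slope k = (n·Σln r·ln q − Σln r·Σln q)/(n·Σ(ln r)² − (Σln r)²) = (5·23.1352 − 6.8669·14.1557)/13.0781 = 1.41227; ln C = (Σln q − k·Σln r)/n = 0.89155, so C = exp(0.89155) = 2.43892.

k = 1.41, C = 2.44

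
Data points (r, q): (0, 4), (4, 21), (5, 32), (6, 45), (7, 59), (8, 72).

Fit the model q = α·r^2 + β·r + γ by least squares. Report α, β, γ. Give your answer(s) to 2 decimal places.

MᵀM·[α, β, γ]ᵀ = Mᵀq reads: 8674·α + 1260·β + 190·γ = 10255;  1260·α + 190·β + 30·γ = 1503;  190·α + 30·β + 6·γ = 233.
(Σr^2·r^2 = 8674, Σr^2·r = 1260, Σr^2 = 190, Σr·r = 190, Σr = 30, Σ1 = 6, Σr^2·q = 10255, Σr·q = 1503, Σq = 233.)
Row-reducing yields α = 1543/1529, β = 4809/7645, γ = 11411/3058.

α = 1.01, β = 0.63, γ = 3.73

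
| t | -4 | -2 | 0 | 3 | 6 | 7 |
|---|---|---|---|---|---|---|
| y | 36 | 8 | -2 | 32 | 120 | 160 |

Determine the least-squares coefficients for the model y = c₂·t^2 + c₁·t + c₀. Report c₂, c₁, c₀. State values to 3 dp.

c₂ = 2.957, c₁ = 2.341, c₀ = -1.091

Compute the Gram sums: Σt^2·t^2 = 4050, Σt^2·t = 514, Σt^2 = 114, Σt·t = 114, Σt = 10, Σ1 = 6.
And Σt^2·y = 13056, Σt·y = 1776, Σy = 354.
XᵀX·[c₂, c₁, c₀]ᵀ = Xᵀy becomes [[4050, 514, 114]; [514, 114, 10]; [114, 10, 6]]·[c₂, c₁, c₀]ᵀ = [13056, 1776, 354]ᵀ.
Row-reducing yields c₂ = 14491/4900, c₁ = 11469/4900, c₀ = -1336/1225.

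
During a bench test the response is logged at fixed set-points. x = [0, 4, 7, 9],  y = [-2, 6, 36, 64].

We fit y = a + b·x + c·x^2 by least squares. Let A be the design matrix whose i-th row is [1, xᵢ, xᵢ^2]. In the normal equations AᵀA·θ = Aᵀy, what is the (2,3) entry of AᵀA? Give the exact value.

1136

Row 2 ↔ basis x, column 3 ↔ basis x^2, so (AᵀA)_{2,3} = Σᵢ (x)·(x^2) = (0)·(0) + (4)·(16) + (7)·(49) + (9)·(81) = 1136.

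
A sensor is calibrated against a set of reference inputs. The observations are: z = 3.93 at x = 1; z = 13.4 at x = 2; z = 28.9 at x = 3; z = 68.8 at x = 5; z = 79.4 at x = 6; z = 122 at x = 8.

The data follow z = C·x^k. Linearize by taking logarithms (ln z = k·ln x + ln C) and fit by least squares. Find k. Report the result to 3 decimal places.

k = 1.667

With ln zᵢ as the transformed response and ln xᵢ as the regressor:
AᵀA = [[11.8122, 7.2724]; [7.2724, 6]], rhs = [30.1320, 20.7375]ᵀ  (here Σln x = 7.2724, Σ(ln x)² = 11.8122, Σln z = 20.7375, Σln x·ln z = 30.1320).
Solving (det = 17.9853): k = 1.66699, ln C = 1.43574.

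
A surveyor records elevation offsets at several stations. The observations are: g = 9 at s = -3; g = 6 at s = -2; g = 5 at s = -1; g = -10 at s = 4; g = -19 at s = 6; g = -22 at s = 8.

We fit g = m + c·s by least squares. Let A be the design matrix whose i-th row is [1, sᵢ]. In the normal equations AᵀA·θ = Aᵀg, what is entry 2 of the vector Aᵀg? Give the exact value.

-374

Entry 2 ↔ basis s, so (Aᵀg)_{2} = Σᵢ (s)·gᵢ = (-3)·(9) + (-2)·(6) + (-1)·(5) + (4)·(-10) + (6)·(-19) + (8)·(-22) = -374.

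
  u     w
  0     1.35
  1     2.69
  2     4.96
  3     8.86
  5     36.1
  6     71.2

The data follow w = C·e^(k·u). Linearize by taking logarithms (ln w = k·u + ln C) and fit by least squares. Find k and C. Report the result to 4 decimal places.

k = 0.6575, C = 1.3380

Taking logs, ln w = k·u + ln C, so regress ln w on u.
Sums: Σu = 17.0000, Σ(u)² = 75.0000, Σln w = 12.9244, Σu·ln w = 54.2614.
Normal system: [[75.0000, 17.0000]; [17.0000, 6]]·[k, ln C]ᵀ = [54.2614, 12.9244]ᵀ.
Solving (det = 161.0000): k = 0.65748, ln C = 0.29121, so C = exp(0.29121) = 1.33805.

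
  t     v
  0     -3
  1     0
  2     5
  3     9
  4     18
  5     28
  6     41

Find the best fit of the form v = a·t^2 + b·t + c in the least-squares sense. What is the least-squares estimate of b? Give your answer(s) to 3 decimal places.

b = 1.107

Entries of AᵀA: Σt^2·t^2 = 2275, Σt^2·t = 441, Σt^2 = 91, Σt·t = 91, Σt = 21, Σ1 = 7.
Right-hand side: Σt^2·v = 2565, Σt·v = 495, Σv = 98.
AᵀA·[a, b, c]ᵀ = Aᵀv becomes [[2275, 441, 91]; [441, 91, 21]; [91, 21, 7]]·[a, b, c]ᵀ = [2565, 495, 98]ᵀ.
Inverting the 3×3 Gram matrix, [a, b, c]ᵀ = [85/84, 31/28, -52/21]ᵀ.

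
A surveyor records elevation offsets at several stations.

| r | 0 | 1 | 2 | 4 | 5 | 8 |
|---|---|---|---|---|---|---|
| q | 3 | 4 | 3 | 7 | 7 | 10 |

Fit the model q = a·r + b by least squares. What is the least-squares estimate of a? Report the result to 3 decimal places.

Forming AᵀA = [[110, 20]; [20, 6]] and Aᵀq = [153, 34]ᵀ gives AᵀA·[a, b]ᵀ = Aᵀq.
Δ = 110·6 − 20² = 260.
a = (153·6 − 20·34)/260 = 119/130; b = (110·34 − 20·153)/260 = 34/13.

a = 0.915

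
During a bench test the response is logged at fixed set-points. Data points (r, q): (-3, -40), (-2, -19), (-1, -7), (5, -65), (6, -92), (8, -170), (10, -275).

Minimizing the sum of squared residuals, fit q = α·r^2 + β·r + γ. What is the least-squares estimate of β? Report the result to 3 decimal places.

MᵀM·[α, β, γ]ᵀ = Mᵀq reads: 16115·α + 1817·β + 239·γ = -43760;  1817·α + 239·β + 23·γ = -4822;  239·α + 23·β + 7·γ = -668.
(Σr^2·r^2 = 16115, Σr^2·r = 1817, Σr^2 = 239, Σr·r = 239, Σr = 23, Σ1 = 7, Σr^2·q = -43760, Σr·q = -4822, Σq = -668.)
Solving the 3×3 system (Gaussian elimination) gives α = -1249129/412329, β = 1257412/412329, γ = -276877/137443.

β = 3.050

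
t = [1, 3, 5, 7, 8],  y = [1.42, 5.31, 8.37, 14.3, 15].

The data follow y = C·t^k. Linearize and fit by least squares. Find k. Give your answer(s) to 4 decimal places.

With ln yᵢ as the transformed response and ln tᵢ as the regressor:
Σln t = 6.7334, Σ(ln t)² = 11.9079, Σln y = 9.5132, Σln t·ln y = 16.0616.
Equations: 11.9079·k + 6.7334·ln C = 16.0616;  6.7334·k + 5·ln C = 9.5132.
Δ = 11.9079·5 − (6.7334)² = 14.2007; k = (16.0616·5 − 6.7334·9.5132)/14.2007 = 1.14443, ln C = (11.9079·9.5132 − 6.7334·16.0616)/14.2007 = 0.36147.

k = 1.1444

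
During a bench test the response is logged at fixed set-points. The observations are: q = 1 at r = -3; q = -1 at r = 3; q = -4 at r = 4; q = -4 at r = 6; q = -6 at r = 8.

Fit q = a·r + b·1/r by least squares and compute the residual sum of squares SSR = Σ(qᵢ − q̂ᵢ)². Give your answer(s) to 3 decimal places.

SSR = 2.789

The normal equations are: 134·a + 5·b = -94;  5·a + (21/64)·b = -37/12.
(Σr·r = 134, Σr·1/r = 5, Σ1/r·1/r = 21/64, Σr·q = -94, Σ1/r·q = -37/12.)
Δ = 134·(21/64) − 5² = 607/32.
a = ((-94)·(21/64) − 5·(-37/12))/(607/32) = -1481/1821; b = (134·(-37/12) − 5·(-94))/(607/32) = 5456/1821.
Residuals: -2410/5463, 2410/5463, -908/607, 2078/5463, 80/607; SSR = 15236/5463.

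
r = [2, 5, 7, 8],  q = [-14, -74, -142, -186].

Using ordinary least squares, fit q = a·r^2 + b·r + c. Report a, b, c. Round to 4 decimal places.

The normal system MᵀM·[a, b, c]ᵀ = Mᵀq is [[7138, 988, 142]; [988, 142, 22]; [142, 22, 4]]·[a, b, c]ᵀ = [-20768, -2880, -416]ᵀ.
Solving the 3×3 system (Gaussian elimination) gives a = -32/11, b = 16/33, c = -112/33.

a = -2.9091, b = 0.4848, c = -3.3939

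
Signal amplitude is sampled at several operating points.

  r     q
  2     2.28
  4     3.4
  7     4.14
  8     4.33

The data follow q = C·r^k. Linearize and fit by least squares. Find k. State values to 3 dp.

k = 0.459

Linearized form: ln q = k·ln r + ln C. From the 4 transformed points,
Σln r = 6.1048, Σ(ln r)² = 10.5129, Σln q = 4.9342, Σln r·ln q = 8.0799.
Equations: 10.5129·k + 6.1048·ln C = 8.0799;  6.1048·k + 4·ln C = 4.9342.
Slope k = (n·Σln r·ln q − Σln r·Σln q)/(n·Σ(ln r)² − (Σln r)²) = (4·8.0799 − 6.1048·4.9342)/4.7831 = 0.45937; ln C = (Σln q − k·Σln r)/n = 0.53246.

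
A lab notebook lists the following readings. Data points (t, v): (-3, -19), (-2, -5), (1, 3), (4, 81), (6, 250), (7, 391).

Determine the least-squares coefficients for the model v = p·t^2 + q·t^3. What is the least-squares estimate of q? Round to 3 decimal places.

With design matrix M, MᵀM = [[4051, 25333]; [25333, 169195]] and Mᵀv = [29267, 193853]ᵀ.
Δ = 4051·169195 − 25333² = 43648056.
p = (29267·169195 − 25333·193853)/43648056 = 568778/606223; q = (4051·193853 − 25333·29267)/43648056 = 609411/606223.

q = 1.005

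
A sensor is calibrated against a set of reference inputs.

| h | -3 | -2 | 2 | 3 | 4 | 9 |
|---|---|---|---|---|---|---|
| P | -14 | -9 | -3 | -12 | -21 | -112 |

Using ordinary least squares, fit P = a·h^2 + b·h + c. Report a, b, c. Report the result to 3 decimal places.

a = -1.455, b = 0.658, c = -0.104

The normal system AᵀA·[a, b, c]ᵀ = AᵀP is [[7011, 793, 123]; [793, 123, 13]; [123, 13, 6]]·[a, b, c]ᵀ = [-9690, -1074, -171]ᵀ.
Inverting the 3×3 Gram matrix, [a, b, c]ᵀ = [-27013/18569, 12222/18569, -1931/18569]ᵀ.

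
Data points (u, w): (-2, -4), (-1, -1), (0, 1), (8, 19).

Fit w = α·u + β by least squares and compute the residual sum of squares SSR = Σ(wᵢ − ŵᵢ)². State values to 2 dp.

From the data, Σu·u = 69, Σu = 5, Σ1 = 4.
And Σu·w = 161, Σw = 15.
Normal equations: [[69, 5]; [5, 4]]·[α, β]ᵀ = [161, 15]ᵀ.
Eliminating β: 4·(row 1) − 5·(row 2) gives 251·α = 4·161 − 5·15 = 569, so α = 569/251.
Then β = (15 − 5·(569/251))/4 = 230/251.
Residuals: -96/251, 88/251, 21/251, -13/251; SSR = 70/251.

SSR = 0.28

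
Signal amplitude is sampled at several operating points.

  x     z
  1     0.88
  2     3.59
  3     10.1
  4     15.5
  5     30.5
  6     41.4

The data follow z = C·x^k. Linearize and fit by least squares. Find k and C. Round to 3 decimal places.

Taking logs, ln z = k·ln x + ln C, so regress ln z on ln x.
XᵀX = [[9.4099, 6.5793]; [6.5793, 6]], rhs = [19.3980, 13.3447]ᵀ  (here Σln x = 6.5793, Σ(ln x)² = 9.4099, Σln z = 13.3447, Σln x·ln z = 19.3980).
Δ = 9.4099·6 − (6.5793)² = 13.1729; k = (19.3980·6 − 6.5793·13.3447)/13.1729 = 2.17035, ln C = (9.4099·13.3447 − 6.5793·19.3980)/13.1729 = -0.15576, so C = exp(-0.15576) = 0.85577.

k = 2.170, C = 0.856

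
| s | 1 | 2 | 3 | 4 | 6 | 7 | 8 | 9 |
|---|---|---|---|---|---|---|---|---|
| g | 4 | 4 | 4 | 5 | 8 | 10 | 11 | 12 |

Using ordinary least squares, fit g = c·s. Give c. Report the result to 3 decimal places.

Normal-equation sums: Σs·s = 260.
Moment sums: Σs·g = 358.
Hence c = 358 / 260 ≈ 1.37692.

c = 1.377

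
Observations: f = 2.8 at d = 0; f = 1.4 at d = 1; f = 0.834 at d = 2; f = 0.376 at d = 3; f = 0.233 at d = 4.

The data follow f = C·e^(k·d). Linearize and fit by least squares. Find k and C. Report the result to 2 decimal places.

With ln fᵢ as the transformed response and dᵢ as the regressor:
XᵀX = [[30.0000, 10.0000]; [10.0000, 5]], rhs = [-8.7879, -1.2503]ᵀ  (here Σd = 10.0000, Σ(d)² = 30.0000, Σln f = -1.2503, Σd·ln f = -8.7879).
Solving (det = 50.0000): k = -0.62873, ln C = 1.00740, so C = exp(1.00740) = 2.73847.

k = -0.63, C = 2.74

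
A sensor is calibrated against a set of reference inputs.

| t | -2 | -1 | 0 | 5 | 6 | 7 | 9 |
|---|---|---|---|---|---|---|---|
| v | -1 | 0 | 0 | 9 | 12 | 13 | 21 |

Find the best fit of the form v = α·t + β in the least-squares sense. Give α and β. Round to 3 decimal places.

Setting ∂/∂α … = 0 gives: 196·α + 24·β = 399;  24·α + 7·β = 54.
(Σt·t = 196, Σt = 24, Σ1 = 7, Σt·v = 399, Σv = 54.)
Δ = 196·7 − 24² = 796.
α = (399·7 − 24·54)/796 = 1497/796; β = (196·54 − 24·399)/796 = 252/199.

α = 1.881, β = 1.266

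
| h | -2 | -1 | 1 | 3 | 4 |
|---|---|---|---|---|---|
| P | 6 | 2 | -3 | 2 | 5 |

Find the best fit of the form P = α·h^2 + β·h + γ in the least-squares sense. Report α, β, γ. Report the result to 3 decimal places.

α = 0.895, β = -1.905, γ = -1.242

Sums needed: Σh^2·h^2 = 355, Σh^2·h = 83, Σh^2 = 31, Σh·h = 31, Σh = 5, Σ1 = 5.
And Σh^2·P = 121, Σh·P = 9, ΣP = 12.
So XᵀX·[α, β, γ]ᵀ = XᵀP: [[355, 83, 31]; [83, 31, 5]; [31, 5, 5]]·[α, β, γ]ᵀ = [121, 9, 12]ᵀ.
Row-reducing yields α = 263/294, β = -7279/3822, γ = -113/91.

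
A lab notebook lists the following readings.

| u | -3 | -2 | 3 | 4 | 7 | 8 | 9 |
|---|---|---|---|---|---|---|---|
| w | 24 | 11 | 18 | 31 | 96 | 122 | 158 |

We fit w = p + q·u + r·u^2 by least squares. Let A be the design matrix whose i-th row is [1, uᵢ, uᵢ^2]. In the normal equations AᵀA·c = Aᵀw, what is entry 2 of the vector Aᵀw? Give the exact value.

Entry 2 ↔ basis u, so (Aᵀw)_{2} = Σᵢ (u)·wᵢ = (-3)·(24) + (-2)·(11) + (3)·(18) + (4)·(31) + (7)·(96) + (8)·(122) + (9)·(158) = 3154.

3154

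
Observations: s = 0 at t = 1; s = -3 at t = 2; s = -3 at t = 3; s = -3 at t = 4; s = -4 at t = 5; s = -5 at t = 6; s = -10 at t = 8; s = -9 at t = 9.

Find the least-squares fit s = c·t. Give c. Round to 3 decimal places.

c = -1.008

Compute the Gram sums: Σt·t = 236.
For Aᵀs: Σt·s = -238.
Normal equations: [[236]]·[c]ᵀ = [-238]ᵀ.
c = (-238)/236 = -1.00847.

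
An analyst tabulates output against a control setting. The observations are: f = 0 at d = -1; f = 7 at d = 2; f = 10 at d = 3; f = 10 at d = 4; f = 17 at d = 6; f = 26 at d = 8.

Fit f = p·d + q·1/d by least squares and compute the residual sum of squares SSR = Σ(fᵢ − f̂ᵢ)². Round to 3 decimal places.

From the data, Σd·d = 130, Σd·1/d = 6, Σ1/d·1/d = 845/576.
And Σd·f = 394, Σ1/d·f = 185/12.
Determinant 130·(845/576) − 6² = 44557/288.
p = (394·(845/576) − 6·(185/12))/(44557/288) = 8225/2621; q = (130·(185/12) − 6·394)/(44557/288) = -6096/2621.
Residuals: 2129/2621, 4945/2621, 3567/2621, -5166/2621, -3777/2621, 3108/2621; SSR = 35224/2621.

SSR = 13.439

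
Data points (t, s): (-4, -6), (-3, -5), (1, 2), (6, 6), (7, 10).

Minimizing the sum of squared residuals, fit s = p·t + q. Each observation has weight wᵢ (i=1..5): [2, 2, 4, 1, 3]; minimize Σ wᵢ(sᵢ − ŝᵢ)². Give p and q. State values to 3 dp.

Entries of XᵀWX: Σwᵢ·t·t = 237, Σwᵢ·t = 17, Σwᵢ·1 = 12.
And Σwᵢ·t·s = 332, Σwᵢ·s = 22.
Normal equations: [[237, 17]; [17, 12]]·[p, q]ᵀ = [332, 22]ᵀ.
Δ = 237·12 − 17² = 2555.
p = (332·12 − 17·22)/2555 = 722/511; q = (237·22 − 17·332)/2555 = -86/511.

p = 1.413, q = -0.168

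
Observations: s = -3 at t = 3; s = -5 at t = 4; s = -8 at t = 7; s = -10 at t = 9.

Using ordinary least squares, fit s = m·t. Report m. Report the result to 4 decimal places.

Compute the Gram sums: Σt·t = 155.
For Xᵀs: Σt·s = -175.
m = (-175)/155 = -1.12903.

m = -1.1290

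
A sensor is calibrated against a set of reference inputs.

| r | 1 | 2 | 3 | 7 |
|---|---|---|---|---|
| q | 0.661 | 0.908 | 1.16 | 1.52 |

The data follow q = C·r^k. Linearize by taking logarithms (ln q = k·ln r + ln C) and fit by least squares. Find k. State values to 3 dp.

Linearized form: ln q = k·ln r + ln C. From the 4 transformed points,
XᵀX = [[5.4740, 3.7377]; [3.7377, 4]], rhs = [0.9109, 0.0566]ᵀ  (here Σln r = 3.7377, Σ(ln r)² = 5.4740, Σln q = 0.0566, Σln r·ln q = 0.9109).
Solving (det = 7.9257): k = 0.43304, ln C = -0.39048.

k = 0.433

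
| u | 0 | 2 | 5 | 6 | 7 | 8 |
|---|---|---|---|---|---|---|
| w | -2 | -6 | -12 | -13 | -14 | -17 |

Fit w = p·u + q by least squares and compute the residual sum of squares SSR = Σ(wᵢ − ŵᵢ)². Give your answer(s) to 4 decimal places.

SSR = 1.4930

MᵀM·[p, q]ᵀ = Mᵀw reads: 178·p + 28·q = -384;  28·p + 6·q = -64.
(Σu·u = 178, Σu = 28, Σ1 = 6, Σu·w = -384, Σw = -64.)
Δ = 178·6 − 28² = 284.
p = ((-384)·6 − 28·(-64))/284 = -128/71; q = (178·(-64) − 28·(-384))/284 = -160/71.
Residuals: 18/71, -10/71, -52/71, 5/71, 62/71, -23/71; SSR = 106/71.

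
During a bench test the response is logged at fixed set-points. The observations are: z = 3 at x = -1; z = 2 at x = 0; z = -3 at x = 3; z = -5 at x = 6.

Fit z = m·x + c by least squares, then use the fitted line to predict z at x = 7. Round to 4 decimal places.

ẑ = -6.7500

The normal system AᵀA·[m, c]ᵀ = Aᵀz is [[46, 8]; [8, 4]]·[m, c]ᵀ = [-42, -3]ᵀ.
Δ = 46·4 − 8² = 120.
m = ((-42)·4 − 8·(-3))/120 = -6/5; c = (46·(-3) − 8·(-42))/120 = 33/20.
At x = 7: ẑ = (-6/5)·(7) + (33/20)·(1) = -27/4.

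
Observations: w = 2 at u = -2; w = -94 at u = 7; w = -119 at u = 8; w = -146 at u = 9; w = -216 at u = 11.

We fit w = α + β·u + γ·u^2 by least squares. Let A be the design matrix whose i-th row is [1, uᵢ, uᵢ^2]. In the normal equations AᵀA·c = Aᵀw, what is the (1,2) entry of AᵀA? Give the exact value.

33

Row 1 ↔ basis 1, column 2 ↔ basis u, so (AᵀA)_{1,2} = Σᵢ u = (1)·(-2) + (1)·(7) + (1)·(8) + (1)·(9) + (1)·(11) = 33.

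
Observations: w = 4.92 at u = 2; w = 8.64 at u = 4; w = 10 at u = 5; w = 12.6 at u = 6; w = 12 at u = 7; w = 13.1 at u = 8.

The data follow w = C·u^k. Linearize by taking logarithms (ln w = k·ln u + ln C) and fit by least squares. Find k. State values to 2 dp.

Linearized form: ln w = k·ln u + ln C. From the 6 transformed points,
Σln u = 9.5060, Σ(ln u)² = 16.3136, Σln w = 13.6435, Σln u·ln w = 22.5245.
Equations: 16.3136·k + 9.5060·ln C = 22.5245;  9.5060·k + 6·ln C = 13.6435.
Δ = 16.3136·6 − (9.5060)² = 7.5177; k = (22.5245·6 − 9.5060·13.6435)/7.5177 = 0.72517, ln C = (16.3136·13.6435 − 9.5060·22.5245)/7.5177 = 1.12502.

k = 0.73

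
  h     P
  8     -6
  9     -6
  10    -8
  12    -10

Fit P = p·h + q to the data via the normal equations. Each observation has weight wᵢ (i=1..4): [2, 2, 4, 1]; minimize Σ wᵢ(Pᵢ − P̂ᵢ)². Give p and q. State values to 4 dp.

p = -1.0909, q = 3.0909

Setting ∂/∂p … = 0 gives: 834·p + 86·q = -644;  86·p + 9·q = -66.
Eliminating q: 9·(row 1) − 86·(row 2) gives 110·p = 9·(-644) − 86·(-66) = -120, so p = -12/11.
Then q = ((-66) − 86·(-12/11))/9 = 34/11.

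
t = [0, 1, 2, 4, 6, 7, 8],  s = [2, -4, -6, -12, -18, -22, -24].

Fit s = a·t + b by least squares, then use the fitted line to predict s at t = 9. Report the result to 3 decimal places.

ŝ = -27.690

Forming XᵀX = [[170, 28]; [28, 7]] and Xᵀs = [-518, -84]ᵀ gives XᵀX·[a, b]ᵀ = Xᵀs.
Δ = 170·7 − 28² = 406.
a = ((-518)·7 − 28·(-84))/406 = -91/29; b = (170·(-84) − 28·(-518))/406 = 16/29.
At t = 9: ŝ = (-91/29)·(9) + (16/29)·(1) = -803/29.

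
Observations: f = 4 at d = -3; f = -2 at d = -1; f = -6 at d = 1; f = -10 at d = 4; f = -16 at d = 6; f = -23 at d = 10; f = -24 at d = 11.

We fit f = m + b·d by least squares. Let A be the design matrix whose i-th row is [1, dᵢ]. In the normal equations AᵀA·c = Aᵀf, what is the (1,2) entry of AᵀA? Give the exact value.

Row 1 ↔ basis 1, column 2 ↔ basis d, so (AᵀA)_{1,2} = Σᵢ d = (1)·(-3) + (1)·(-1) + (1)·(1) + (1)·(4) + (1)·(6) + (1)·(10) + (1)·(11) = 28.

28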